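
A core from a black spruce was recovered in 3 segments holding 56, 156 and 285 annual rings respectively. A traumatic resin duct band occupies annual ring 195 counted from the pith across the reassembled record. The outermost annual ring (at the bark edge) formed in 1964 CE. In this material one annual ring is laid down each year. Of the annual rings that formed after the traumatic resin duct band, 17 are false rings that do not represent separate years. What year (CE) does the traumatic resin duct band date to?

Total annual rings = 56 + 156 + 285 = 497.
497 − 195 = 302 annual rings lie beyond the traumatic resin duct band toward the bark edge.
Removing the 17 false annual rings leaves 302 − 17 = 285 true annual rings beyond the traumatic resin duct band.
Counting back 285 years from 1964 CE places the traumatic resin duct band in 1964 − 285 = 1679 CE.

1679 CE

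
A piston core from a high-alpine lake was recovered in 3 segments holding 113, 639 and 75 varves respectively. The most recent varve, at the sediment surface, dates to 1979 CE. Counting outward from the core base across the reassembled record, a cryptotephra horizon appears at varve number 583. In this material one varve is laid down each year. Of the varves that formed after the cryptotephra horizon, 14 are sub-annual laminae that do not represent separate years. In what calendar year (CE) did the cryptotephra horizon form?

1749 CE

Total varves = 113 + 639 + 75 = 827.
The cryptotephra horizon sits at varve 583 from the core base, so 827 − 583 = 244 varves formed after it.
Removing the 14 false varves leaves 244 − 14 = 230 true varves beyond the cryptotephra horizon.
Counting back 230 years from 1979 CE places the cryptotephra horizon in 1979 − 230 = 1749 CE.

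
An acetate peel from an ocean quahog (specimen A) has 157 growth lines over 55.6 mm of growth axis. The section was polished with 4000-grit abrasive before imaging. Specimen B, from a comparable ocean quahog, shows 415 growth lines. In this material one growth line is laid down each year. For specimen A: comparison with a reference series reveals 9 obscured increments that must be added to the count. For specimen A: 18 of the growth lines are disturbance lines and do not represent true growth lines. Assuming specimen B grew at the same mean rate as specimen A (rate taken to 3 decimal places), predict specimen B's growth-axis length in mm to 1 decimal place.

Specimen A: after corrections the count is 157 − 18 + 9 = 148 growth lines.
A: Mean rate = 55.6 mm / 148 years ≈ 0.376 mm/year.
For B, 0.376 mm/year × 415 years = 156.0 mm.

156.0 mm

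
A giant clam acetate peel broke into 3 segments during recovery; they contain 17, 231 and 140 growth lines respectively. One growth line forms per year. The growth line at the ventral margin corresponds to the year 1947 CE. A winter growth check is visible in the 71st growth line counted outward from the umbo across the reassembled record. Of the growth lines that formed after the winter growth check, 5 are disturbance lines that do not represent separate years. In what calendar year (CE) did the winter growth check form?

Total growth lines = 17 + 231 + 140 = 388.
Between growth line 71 and the ventral margin there are 388 − 71 = 317 growth lines.
Removing the 5 false growth lines leaves 317 − 5 = 312 true growth lines beyond the winter growth check.
1947 − 312 = 1635 CE.

1635 CE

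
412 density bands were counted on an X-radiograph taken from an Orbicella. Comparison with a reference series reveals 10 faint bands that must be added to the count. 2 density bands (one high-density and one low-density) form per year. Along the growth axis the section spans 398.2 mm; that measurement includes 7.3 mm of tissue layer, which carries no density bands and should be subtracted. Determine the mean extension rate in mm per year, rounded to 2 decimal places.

1.85 mm per year

True density band count = 412 + 10 = 422.
With 2 density bands per year, 422 / 2 = 211 years.
The growth record spans 398.2 − 7.3 = 390.9 mm.
390.9 mm over 211 years gives 390.9 / 211 ≈ 1.85 mm per year.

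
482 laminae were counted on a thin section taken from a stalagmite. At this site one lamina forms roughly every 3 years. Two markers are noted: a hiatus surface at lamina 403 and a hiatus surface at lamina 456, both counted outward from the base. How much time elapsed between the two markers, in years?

456 − 403 = 53 laminae lie between the two events.
53 laminae at 3 years each span 53 × 3 = 159 years.

159 years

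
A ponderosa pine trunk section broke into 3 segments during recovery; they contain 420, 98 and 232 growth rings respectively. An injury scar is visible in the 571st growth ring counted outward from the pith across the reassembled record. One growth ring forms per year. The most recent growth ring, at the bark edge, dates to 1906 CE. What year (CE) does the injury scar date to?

Total growth rings = 420 + 98 + 232 = 750.
750 − 571 = 179 growth rings lie beyond the injury scar toward the bark edge.
Counting back 179 years from 1906 CE places the injury scar in 1906 − 179 = 1727 CE.

1727 CE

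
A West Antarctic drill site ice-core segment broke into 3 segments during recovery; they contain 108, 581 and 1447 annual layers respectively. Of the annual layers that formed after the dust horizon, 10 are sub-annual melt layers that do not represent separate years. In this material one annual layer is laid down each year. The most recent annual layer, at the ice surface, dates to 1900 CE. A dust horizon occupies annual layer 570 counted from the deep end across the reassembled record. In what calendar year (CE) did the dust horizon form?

Total annual layers = 108 + 581 + 1447 = 2136.
Between annual layer 570 and the ice surface there are 2136 − 570 = 1566 annual layers.
Excluding 10 false annual layers: 1566 − 10 = 1556.
Counting back 1556 years from 1900 CE places the dust horizon in 1900 − 1556 = 344 CE.

344 CE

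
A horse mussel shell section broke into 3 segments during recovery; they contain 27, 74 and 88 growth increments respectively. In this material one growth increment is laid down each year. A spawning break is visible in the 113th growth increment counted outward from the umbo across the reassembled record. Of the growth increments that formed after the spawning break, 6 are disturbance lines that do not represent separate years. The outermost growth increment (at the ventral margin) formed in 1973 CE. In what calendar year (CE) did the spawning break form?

Total growth increments = 27 + 74 + 88 = 189.
Between growth increment 113 and the ventral margin there are 189 − 113 = 76 growth increments.
Excluding 6 false growth increments: 76 − 6 = 70.
The growth increment at the ventral margin is 1973 CE, so the spawning break dates to 1973 − 70 = 1903 CE.

1903 CE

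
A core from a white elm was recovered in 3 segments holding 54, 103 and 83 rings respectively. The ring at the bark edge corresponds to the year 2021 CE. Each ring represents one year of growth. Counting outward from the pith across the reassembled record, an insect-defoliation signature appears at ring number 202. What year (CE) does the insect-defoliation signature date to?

Total rings = 54 + 103 + 83 = 240.
240 − 202 = 38 rings lie beyond the insect-defoliation signature toward the bark edge.
2021 − 38 = 1983 CE.

1983 CE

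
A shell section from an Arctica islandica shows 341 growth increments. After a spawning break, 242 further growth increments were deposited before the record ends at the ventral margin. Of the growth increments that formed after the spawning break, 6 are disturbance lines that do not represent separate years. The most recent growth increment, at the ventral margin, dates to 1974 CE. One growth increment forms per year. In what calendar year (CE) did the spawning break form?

1738 CE

242 growth increments formed after the spawning break.
Removing the 6 false growth increments leaves 242 − 6 = 236 true growth increments beyond the spawning break.
The growth increment at the ventral margin is 1974 CE, so the spawning break dates to 1974 − 236 = 1738 CE.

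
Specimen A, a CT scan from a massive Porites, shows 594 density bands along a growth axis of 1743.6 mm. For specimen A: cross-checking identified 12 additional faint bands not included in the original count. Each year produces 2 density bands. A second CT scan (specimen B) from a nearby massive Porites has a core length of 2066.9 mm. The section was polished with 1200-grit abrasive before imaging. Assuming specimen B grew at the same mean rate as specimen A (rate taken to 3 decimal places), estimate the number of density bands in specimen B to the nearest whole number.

718 density bands

Specimen A: adjusted count: 594 + 12 = 606 density bands.
Specimen A: with 2 density bands per year, 606 / 2 = 303 years.
A: 1743.6 mm over 303 years gives 1743.6 / 303 ≈ 5.754 mm/yr.
For B, 2066.9 / 5.754 = 359.21 years; at 2 density bands per year that is 359.21 × 2 ≈ 718 density bands.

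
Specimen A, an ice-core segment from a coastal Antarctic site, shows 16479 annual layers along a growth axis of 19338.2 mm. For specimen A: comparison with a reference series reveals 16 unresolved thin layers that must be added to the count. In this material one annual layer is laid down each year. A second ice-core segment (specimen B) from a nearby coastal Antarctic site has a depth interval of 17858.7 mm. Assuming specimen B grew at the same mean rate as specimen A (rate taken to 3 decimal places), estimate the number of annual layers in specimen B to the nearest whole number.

15238 annual layers

Specimen A: true annual layer count = 16479 + 16 = 16495.
A: Mean rate = 19338.2 mm / 16495 years ≈ 1.172 mm/yr.
Specimen B: 17858.7 mm / 1.172 mm per year = 15237.80 years ≈ 15238 annual layers.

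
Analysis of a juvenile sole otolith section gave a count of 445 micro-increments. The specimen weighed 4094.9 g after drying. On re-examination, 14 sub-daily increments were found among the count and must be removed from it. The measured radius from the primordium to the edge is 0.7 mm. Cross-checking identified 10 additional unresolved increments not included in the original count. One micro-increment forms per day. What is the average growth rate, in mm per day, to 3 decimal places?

0.002 mm per day

Adjusted count: 445 − 14 + 10 = 441 micro-increments.
Mean rate = 0.7 mm / 441 days ≈ 0.002 mm per day.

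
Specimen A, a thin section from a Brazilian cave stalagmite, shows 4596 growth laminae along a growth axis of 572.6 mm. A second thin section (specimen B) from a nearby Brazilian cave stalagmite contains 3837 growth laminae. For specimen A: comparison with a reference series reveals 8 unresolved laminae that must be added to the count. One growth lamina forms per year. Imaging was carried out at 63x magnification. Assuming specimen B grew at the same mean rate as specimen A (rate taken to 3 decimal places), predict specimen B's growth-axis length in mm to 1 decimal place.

475.8 mm

Specimen A: after corrections the count is 4596 + 8 = 4604 growth laminae.
A: Extension rate ≈ 572.6 / 4604 = 0.124 mm per year.
Length of B = 0.124 × 3837 = 475.8 mm.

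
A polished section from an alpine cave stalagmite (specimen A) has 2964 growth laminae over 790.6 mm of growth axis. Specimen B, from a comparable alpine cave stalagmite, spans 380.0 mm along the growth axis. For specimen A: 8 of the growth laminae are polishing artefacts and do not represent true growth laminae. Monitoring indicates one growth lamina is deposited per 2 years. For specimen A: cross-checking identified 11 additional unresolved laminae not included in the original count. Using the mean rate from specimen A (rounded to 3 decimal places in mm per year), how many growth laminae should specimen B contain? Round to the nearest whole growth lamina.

Specimen A: true growth lamina count = 2964 − 8 + 11 = 2967.
Specimen A: multiplying by 2 years per growth lamina: 2967 × 2 = 5934 years.
A: Extension rate ≈ 790.6 / 5934 = 0.133 mm/yr.
Specimen B: 380.0 mm / 0.133 mm per year = 2857.14 years; at 2 years per growth lamina that is 2857.14 / 2 ≈ 1429 growth laminae.

1429 growth laminae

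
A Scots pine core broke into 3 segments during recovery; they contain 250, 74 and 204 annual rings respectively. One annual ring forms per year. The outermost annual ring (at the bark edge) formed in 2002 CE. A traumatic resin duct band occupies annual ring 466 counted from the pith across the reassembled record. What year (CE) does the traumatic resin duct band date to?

Total annual rings = 250 + 74 + 204 = 528.
528 − 466 = 62 annual rings lie beyond the traumatic resin duct band toward the bark edge.
The annual ring at the bark edge is 2002 CE, so the traumatic resin duct band dates to 2002 − 62 = 1940 CE.

1940 CE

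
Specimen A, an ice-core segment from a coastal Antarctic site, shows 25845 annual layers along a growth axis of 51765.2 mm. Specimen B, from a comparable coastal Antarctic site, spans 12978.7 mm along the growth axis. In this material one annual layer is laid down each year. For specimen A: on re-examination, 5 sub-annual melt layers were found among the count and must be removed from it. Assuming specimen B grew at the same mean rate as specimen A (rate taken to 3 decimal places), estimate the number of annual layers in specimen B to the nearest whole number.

Specimen A: correcting the raw count gives 25845 − 5 = 25840 true annual layers.
A: 51765.2 mm over 25840 years gives 51765.2 / 25840 ≈ 2.003 mm per year.
For B, 12978.7 / 2.003 = 6479.63 years ≈ 6480 annual layers.

6480 annual layers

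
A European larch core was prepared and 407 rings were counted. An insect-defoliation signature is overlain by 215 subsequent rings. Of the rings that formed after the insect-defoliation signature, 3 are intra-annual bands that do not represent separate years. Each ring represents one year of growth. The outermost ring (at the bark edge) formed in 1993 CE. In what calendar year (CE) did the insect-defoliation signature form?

There are 215 rings younger than the insect-defoliation signature.
215 − 3 false = 212 true rings after the insect-defoliation signature.
Counting back 212 years from 1993 CE places the insect-defoliation signature in 1993 − 212 = 1781 CE.

1781 CE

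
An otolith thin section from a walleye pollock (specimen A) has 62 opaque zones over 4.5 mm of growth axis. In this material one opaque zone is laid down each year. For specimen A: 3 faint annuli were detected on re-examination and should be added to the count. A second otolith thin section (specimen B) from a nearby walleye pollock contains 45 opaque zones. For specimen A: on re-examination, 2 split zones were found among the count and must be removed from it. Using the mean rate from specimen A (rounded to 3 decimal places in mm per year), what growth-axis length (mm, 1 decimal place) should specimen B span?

Specimen A: correcting the raw count gives 62 − 2 + 3 = 63 true opaque zones.
A: Extension rate ≈ 4.5 / 63 = 0.071 mm per year.
Length of B = 0.071 × 45 = 3.2 mm.

3.2 mm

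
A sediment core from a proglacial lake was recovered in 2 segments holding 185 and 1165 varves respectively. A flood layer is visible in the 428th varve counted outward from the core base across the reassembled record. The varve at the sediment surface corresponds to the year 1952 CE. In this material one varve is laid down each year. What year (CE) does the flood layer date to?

1030 CE

Total varves = 185 + 1165 = 1350.
Between varve 428 and the sediment surface there are 1350 − 428 = 922 varves.
1952 − 922 = 1030 CE.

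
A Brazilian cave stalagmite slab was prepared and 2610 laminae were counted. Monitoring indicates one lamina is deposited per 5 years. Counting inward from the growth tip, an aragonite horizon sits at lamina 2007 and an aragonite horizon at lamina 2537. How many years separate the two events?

Separation: 2537 − 2007 = 530 laminae.
Multiplying by 5 years per lamina: 530 × 5 = 2650 years.

2650 yr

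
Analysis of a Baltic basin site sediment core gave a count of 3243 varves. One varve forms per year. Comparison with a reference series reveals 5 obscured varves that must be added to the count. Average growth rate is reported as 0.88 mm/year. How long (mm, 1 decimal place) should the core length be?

Adjusted count: 3243 + 5 = 3248 varves.
Predicted length = 0.88 mm/year × 3248 years = 2858.2 mm.

2858.2 mm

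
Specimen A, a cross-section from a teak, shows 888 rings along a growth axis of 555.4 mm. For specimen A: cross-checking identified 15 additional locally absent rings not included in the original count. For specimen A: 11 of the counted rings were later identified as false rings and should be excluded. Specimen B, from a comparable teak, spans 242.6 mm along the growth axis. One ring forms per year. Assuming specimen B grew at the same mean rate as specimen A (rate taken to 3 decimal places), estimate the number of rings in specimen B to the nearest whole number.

389 rings

Specimen A: adjusted count: 888 − 11 + 15 = 892 rings.
A: Extension rate ≈ 555.4 / 892 = 0.623 mm/year.
B spans 242.6 / 0.623 = 389.41 years ≈ 389 rings.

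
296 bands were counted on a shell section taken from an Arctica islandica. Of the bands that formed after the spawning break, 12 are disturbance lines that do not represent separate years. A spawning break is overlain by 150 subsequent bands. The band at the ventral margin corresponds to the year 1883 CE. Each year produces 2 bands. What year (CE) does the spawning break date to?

150 bands post-date the spawning break.
Excluding 12 false bands: 150 − 12 = 138.
Dividing by 2 bands per year: 138 / 2 = 69 years.
Counting back 69 years from 1883 CE places the spawning break in 1883 − 69 = 1814 CE.

1814 CE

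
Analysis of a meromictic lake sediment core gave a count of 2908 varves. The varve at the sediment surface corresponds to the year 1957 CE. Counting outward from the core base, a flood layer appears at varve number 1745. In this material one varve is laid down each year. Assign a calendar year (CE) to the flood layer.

Between varve 1745 and the sediment surface there are 2908 − 1745 = 1163 varves.
Counting back 1163 years from 1957 CE places the flood layer in 1957 − 1163 = 794 CE.

794 CE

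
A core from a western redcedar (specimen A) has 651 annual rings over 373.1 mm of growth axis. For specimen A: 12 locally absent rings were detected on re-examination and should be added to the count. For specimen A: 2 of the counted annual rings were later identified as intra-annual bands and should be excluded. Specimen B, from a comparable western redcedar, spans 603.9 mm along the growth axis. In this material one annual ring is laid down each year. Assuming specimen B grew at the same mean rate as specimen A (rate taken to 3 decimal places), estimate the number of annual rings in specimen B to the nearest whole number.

1071 annual rings

Specimen A: adjusted count: 651 − 2 + 12 = 661 annual rings.
A: 373.1 mm over 661 years gives 373.1 / 661 ≈ 0.564 mm per year.
For B, 603.9 / 0.564 = 1070.74 years ≈ 1071 annual rings.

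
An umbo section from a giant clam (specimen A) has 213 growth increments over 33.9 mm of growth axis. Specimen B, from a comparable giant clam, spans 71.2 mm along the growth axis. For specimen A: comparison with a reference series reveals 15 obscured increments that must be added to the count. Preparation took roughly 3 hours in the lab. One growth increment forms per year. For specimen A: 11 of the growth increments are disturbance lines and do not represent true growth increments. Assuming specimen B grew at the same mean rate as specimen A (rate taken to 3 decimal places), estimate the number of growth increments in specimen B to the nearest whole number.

456 growth increments

Specimen A: true growth increment count = 213 − 11 + 15 = 217.
A: 33.9 mm over 217 years gives 33.9 / 217 ≈ 0.156 mm/year.
For B, 71.2 / 0.156 = 456.41 years ≈ 456 growth increments.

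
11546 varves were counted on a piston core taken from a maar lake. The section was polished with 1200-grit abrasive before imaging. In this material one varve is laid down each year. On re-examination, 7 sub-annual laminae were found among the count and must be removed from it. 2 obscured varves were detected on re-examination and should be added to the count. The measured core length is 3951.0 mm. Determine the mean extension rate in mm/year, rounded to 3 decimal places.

After corrections the count is 11546 − 7 + 2 = 11541 varves.
Mean rate = 3951.0 mm / 11541 years ≈ 0.342 mm/year.

0.342 mm/year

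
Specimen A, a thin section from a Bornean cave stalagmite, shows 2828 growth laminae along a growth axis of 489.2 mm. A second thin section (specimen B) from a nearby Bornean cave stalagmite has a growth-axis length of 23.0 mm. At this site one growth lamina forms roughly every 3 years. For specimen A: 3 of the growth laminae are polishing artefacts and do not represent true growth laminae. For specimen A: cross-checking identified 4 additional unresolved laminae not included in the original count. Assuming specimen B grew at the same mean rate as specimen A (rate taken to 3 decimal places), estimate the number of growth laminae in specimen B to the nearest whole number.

132 growth laminae

Specimen A: after corrections the count is 2828 − 3 + 4 = 2829 growth laminae.
Specimen A: at 3 years per growth lamina, 2829 × 3 = 8487 years.
A: 489.2 mm over 8487 years gives 489.2 / 8487 ≈ 0.058 mm/yr.
Specimen B: 23.0 mm / 0.058 mm per year = 396.55 years; at 3 years per growth lamina that is 396.55 / 3 ≈ 132 growth laminae.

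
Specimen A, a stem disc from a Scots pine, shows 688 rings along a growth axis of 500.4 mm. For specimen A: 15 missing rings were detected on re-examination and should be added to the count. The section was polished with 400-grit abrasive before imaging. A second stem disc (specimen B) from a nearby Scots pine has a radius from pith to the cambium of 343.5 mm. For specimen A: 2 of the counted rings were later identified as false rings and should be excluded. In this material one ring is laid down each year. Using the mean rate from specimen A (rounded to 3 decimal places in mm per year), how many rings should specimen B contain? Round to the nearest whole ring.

Specimen A: adjusted count: 688 − 2 + 15 = 701 rings.
A: Extension rate ≈ 500.4 / 701 = 0.714 mm/yr.
Specimen B: 343.5 mm / 0.714 mm per year = 481.09 years ≈ 481 rings.

481 rings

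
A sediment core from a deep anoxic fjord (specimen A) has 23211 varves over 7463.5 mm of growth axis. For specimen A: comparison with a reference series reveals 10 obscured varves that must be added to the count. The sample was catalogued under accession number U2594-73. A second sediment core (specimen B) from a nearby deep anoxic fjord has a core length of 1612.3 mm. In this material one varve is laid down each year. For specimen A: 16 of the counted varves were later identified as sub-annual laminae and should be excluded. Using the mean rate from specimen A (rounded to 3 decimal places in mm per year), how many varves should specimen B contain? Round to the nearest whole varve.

5007 varves

Specimen A: correcting the raw count gives 23211 − 16 + 10 = 23205 true varves.
A: 7463.5 mm over 23205 years gives 7463.5 / 23205 ≈ 0.322 mm/year.
Specimen B: 1612.3 mm / 0.322 mm per year = 5007.14 years ≈ 5007 varves.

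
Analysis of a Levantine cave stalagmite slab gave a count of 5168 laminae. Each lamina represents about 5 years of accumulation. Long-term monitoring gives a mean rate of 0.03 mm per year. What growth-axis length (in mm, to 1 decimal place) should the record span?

Multiplying by 5 years per lamina: 5168 × 5 = 25840 years.
Length ≈ 0.03 × 25840 = 775.2 mm.

775.2 mm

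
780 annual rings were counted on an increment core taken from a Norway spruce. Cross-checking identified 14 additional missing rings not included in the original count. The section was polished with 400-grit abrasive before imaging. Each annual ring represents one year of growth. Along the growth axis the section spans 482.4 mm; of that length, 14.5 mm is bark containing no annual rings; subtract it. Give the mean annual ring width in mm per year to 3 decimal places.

0.589 mm per year

Correcting the raw count gives 780 + 14 = 794 true annual rings.
Net length = 482.4 − 14.5 = 467.9 mm.
Extension rate ≈ 467.9 / 794 = 0.589 mm per year.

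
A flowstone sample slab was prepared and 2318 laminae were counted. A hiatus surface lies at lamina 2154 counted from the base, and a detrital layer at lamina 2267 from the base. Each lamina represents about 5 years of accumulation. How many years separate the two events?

565 years

The two markers are separated by 2267 − 2154 = 113 laminae.
113 laminae at 5 years each span 113 × 5 = 565 years.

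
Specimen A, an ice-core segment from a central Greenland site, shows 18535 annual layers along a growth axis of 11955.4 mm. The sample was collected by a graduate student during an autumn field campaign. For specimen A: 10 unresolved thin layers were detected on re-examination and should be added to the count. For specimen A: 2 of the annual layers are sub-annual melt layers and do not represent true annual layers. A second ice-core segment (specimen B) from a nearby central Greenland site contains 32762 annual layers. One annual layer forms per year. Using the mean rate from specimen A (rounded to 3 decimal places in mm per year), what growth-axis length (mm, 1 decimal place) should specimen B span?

21131.5 mm

Specimen A: true annual layer count = 18535 − 2 + 10 = 18543.
A: Extension rate ≈ 11955.4 / 18543 = 0.645 mm/yr.
Length of B = 0.645 × 32762 = 21131.5 mm.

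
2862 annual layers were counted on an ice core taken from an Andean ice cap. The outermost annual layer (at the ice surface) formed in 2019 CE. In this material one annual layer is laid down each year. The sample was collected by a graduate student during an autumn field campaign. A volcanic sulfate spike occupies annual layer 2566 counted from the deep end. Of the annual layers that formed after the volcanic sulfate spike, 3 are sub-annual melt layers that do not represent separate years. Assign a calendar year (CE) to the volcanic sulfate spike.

The volcanic sulfate spike sits at annual layer 2566 from the deep end, so 2862 − 2566 = 296 annual layers formed after it.
Removing the 3 false annual layers leaves 296 − 3 = 293 true annual layers beyond the volcanic sulfate spike.
Counting back 293 years from 2019 CE places the volcanic sulfate spike in 2019 − 293 = 1726 CE.

1726 CE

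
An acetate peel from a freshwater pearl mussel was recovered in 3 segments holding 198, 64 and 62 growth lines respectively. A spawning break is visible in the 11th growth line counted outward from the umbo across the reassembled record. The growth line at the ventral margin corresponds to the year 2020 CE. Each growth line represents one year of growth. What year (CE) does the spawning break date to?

Total growth lines = 198 + 64 + 62 = 324.
324 − 11 = 313 growth lines lie beyond the spawning break toward the ventral margin.
2020 − 313 = 1707 CE.

1707 CE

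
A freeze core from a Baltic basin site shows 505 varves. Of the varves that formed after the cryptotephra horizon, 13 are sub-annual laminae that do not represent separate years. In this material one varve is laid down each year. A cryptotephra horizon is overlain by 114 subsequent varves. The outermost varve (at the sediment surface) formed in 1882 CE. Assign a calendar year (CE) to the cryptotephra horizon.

1781 CE

There are 114 varves younger than the cryptotephra horizon.
Excluding 13 false varves: 114 − 13 = 101.
1882 − 101 = 1781 CE.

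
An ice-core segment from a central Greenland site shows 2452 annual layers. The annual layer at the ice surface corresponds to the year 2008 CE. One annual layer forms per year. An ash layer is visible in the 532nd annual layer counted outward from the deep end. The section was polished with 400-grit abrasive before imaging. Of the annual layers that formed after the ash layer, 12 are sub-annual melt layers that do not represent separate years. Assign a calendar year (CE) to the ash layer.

100 CE

Between annual layer 532 and the ice surface there are 2452 − 532 = 1920 annual layers.
Removing the 12 false annual layers leaves 1920 − 12 = 1908 true annual layers beyond the ash layer.
The annual layer at the ice surface is 2008 CE, so the ash layer dates to 2008 − 1908 = 100 CE.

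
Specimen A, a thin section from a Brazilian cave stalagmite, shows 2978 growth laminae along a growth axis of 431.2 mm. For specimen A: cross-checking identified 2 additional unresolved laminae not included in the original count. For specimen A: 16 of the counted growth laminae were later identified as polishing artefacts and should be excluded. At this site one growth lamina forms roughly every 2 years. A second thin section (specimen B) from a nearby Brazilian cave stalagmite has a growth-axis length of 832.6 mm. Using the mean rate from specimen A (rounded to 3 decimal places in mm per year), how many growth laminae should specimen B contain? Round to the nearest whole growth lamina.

5703 growth laminae

Specimen A: correcting the raw count gives 2978 − 16 + 2 = 2964 true growth laminae.
Specimen A: multiplying by 2 years per growth lamina: 2964 × 2 = 5928 years.
A: Extension rate ≈ 431.2 / 5928 = 0.073 mm/year.
B spans 832.6 / 0.073 = 11405.48 years; at 2 years per growth lamina that is 11405.48 / 2 ≈ 5703 growth laminae.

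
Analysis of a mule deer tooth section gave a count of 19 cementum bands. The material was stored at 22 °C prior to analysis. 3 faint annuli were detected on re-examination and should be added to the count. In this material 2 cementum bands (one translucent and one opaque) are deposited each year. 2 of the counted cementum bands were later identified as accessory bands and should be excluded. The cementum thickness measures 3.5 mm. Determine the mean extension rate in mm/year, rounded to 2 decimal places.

Adjusted count: 19 − 2 + 3 = 20 cementum bands.
With 2 cementum bands per year, 20 / 2 = 10 years.
Mean rate = 3.5 mm / 10 years ≈ 0.35 mm/year.

0.35 mm/year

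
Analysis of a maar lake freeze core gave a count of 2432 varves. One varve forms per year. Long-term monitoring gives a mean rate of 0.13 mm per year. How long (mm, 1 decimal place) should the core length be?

316.2 mm

The record spans 2432 years at 0.13 mm per year.
2432 years at 0.13 mm/year gives 0.13 × 2432 = 316.2 mm.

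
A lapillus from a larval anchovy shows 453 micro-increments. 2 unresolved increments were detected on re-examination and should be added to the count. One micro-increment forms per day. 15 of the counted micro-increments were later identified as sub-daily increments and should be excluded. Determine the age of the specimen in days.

Adjusted count: 453 − 15 + 2 = 440 micro-increments.
At one micro-increment per day, that is 440 days.

440 d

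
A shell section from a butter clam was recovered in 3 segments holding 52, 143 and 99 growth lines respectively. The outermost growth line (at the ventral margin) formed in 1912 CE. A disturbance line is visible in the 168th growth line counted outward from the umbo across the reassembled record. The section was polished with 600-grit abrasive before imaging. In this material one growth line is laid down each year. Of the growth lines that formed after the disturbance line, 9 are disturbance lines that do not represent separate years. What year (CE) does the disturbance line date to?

Total growth lines = 52 + 143 + 99 = 294.
Between growth line 168 and the ventral margin there are 294 − 168 = 126 growth lines.
Removing the 9 false growth lines leaves 126 − 9 = 117 true growth lines beyond the disturbance line.
The growth line at the ventral margin is 1912 CE, so the disturbance line dates to 1912 − 117 = 1795 CE.

1795 CE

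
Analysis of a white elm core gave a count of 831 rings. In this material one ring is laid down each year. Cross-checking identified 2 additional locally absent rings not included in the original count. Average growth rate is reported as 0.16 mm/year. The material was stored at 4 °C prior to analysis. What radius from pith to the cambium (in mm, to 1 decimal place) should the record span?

133.3 mm

True ring count = 831 + 2 = 833.
833 years at 0.16 mm/year gives 0.16 × 833 = 133.3 mm.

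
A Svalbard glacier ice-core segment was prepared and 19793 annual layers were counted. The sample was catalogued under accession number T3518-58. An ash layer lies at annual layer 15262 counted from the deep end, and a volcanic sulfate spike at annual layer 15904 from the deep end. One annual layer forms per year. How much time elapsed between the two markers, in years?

642 years

The two markers are separated by 15904 − 15262 = 642 annual layers.
One annual layer per year makes the interval 642 years.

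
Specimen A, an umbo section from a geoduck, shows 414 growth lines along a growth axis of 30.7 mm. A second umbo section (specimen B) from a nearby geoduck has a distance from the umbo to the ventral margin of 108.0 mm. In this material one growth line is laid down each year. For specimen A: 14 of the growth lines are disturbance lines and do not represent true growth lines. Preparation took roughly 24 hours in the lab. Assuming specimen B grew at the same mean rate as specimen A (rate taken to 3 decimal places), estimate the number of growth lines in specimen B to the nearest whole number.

Specimen A: correcting the raw count gives 414 − 14 = 400 true growth lines.
A: 30.7 mm over 400 years gives 30.7 / 400 ≈ 0.077 mm/yr.
Specimen B: 108.0 mm / 0.077 mm per year = 1402.60 years ≈ 1403 growth lines.

1403 growth lines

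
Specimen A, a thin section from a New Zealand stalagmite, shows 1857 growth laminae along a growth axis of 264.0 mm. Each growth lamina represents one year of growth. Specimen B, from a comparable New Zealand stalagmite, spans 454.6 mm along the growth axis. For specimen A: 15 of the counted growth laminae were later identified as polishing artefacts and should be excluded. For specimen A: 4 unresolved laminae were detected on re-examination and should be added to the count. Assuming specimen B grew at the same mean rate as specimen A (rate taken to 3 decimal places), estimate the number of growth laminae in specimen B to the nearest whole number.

Specimen A: true growth lamina count = 1857 − 15 + 4 = 1846.
A: Mean rate = 264.0 mm / 1846 years ≈ 0.143 mm/year.
Specimen B: 454.6 mm / 0.143 mm per year = 3179.02 years ≈ 3179 growth laminae.

3179 growth laminae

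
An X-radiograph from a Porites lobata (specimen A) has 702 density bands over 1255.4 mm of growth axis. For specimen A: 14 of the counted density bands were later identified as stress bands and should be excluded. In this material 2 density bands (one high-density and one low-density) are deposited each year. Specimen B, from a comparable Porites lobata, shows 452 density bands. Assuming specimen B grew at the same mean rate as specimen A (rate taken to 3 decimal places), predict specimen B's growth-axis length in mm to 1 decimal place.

Specimen A: correcting the raw count gives 702 − 14 = 688 true density bands.
Specimen A: dividing by 2 density bands per year: 688 / 2 = 344 years.
A: Mean rate = 1255.4 mm / 344 years ≈ 3.649 mm per year.
Specimen B: 452 density bands at 2 per year is 452 / 2 = 226 years. Length of B = 3.649 × 226 = 824.7 mm.

824.7 mm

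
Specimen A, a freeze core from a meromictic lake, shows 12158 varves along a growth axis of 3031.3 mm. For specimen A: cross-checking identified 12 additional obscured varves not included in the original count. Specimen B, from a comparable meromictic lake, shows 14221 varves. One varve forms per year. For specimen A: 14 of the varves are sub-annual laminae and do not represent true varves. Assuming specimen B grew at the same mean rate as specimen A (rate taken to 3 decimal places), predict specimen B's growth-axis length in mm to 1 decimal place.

Specimen A: correcting the raw count gives 12158 − 14 + 12 = 12156 true varves.
A: Mean rate = 3031.3 mm / 12156 years ≈ 0.249 mm/year.
B's length ≈ 0.249 × 14221 = 3541.0 mm.

3541.0 mm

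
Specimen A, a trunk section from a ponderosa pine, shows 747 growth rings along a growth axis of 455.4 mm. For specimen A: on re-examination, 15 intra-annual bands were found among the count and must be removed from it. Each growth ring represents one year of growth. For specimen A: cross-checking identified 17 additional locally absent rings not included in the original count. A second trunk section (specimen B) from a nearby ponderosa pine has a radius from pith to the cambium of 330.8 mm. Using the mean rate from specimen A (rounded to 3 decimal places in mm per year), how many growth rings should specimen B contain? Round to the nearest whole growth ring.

544 growth rings

Specimen A: adjusted count: 747 − 15 + 17 = 749 growth rings.
A: 455.4 mm over 749 years gives 455.4 / 749 ≈ 0.608 mm per year.
Specimen B: 330.8 mm / 0.608 mm per year = 544.08 years ≈ 544 growth rings.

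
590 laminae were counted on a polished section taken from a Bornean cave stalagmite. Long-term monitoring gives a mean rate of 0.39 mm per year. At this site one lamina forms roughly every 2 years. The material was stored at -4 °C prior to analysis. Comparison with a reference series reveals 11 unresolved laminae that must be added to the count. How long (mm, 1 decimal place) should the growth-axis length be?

Adjusted count: 590 + 11 = 601 laminae.
601 laminae at 2 years each span 601 × 2 = 1202 years.
Predicted length = 0.39 mm/year × 1202 years = 468.8 mm.

468.8 mm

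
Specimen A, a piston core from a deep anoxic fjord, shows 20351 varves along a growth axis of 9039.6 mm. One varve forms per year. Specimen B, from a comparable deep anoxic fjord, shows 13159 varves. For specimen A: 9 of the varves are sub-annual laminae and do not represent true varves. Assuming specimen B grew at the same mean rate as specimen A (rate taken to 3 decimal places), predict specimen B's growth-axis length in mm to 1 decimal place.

Specimen A: adjusted count: 20351 − 9 = 20342 varves.
A: Extension rate ≈ 9039.6 / 20342 = 0.444 mm per year.
B's length ≈ 0.444 × 13159 = 5842.6 mm.

5842.6 mm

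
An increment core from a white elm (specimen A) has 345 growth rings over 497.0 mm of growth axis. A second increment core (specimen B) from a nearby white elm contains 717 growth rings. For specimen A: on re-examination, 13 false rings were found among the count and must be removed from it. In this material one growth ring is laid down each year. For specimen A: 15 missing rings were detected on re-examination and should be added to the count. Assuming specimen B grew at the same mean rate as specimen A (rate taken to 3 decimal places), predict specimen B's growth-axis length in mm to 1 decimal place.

1026.7 mm

Specimen A: after corrections the count is 345 − 13 + 15 = 347 growth rings.
A: Extension rate ≈ 497.0 / 347 = 1.432 mm/yr.
Length of B = 1.432 × 717 = 1026.7 mm.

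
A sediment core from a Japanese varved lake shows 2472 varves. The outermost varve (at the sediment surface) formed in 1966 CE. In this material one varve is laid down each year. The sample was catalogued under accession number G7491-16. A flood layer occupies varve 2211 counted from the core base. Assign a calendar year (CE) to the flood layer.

1705 CE

Between varve 2211 and the sediment surface there are 2472 − 2211 = 261 varves.
The varve at the sediment surface is 1966 CE, so the flood layer dates to 1966 − 261 = 1705 CE.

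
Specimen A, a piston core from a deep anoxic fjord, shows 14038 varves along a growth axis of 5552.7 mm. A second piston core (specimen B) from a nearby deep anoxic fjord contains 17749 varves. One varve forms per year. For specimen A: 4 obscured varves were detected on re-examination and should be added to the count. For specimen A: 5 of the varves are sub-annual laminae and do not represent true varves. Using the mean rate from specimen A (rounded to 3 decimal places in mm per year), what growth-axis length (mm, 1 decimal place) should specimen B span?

Specimen A: true varve count = 14038 − 5 + 4 = 14037.
A: 5552.7 mm over 14037 years gives 5552.7 / 14037 ≈ 0.396 mm/year.
B's length ≈ 0.396 × 17749 = 7028.6 mm.

7028.6 mm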